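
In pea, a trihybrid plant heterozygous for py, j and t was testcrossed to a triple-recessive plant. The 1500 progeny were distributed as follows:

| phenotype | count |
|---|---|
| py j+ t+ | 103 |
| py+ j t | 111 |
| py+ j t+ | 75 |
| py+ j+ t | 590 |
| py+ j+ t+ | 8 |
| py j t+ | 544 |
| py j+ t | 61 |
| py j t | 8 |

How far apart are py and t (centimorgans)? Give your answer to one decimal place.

10.1 centimorgans

The two most frequent reciprocal classes, py j t+ and py+ j+ t, are the parental types, so the F1 was py j t+ / py+ j+ t.
The two rarest classes, py j t and py+ j+ t+, are the double crossovers. Comparing them with the parentals, only the t allele has switched, so t is the middle locus and the order is j – t – py.
Crossovers in the t–py interval produce the single-crossover classes py+ j t+ and py j+ t (75 + 61 = 136) plus the double crossovers (16).
RF(t–py) = (136 + 16) / 1500 = 152/1500 = 0.1013 → 10.1 centimorgans.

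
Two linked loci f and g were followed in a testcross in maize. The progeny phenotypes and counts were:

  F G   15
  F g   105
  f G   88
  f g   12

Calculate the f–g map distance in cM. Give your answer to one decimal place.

The two most frequent classes, F g (105) and f G (88), are the parental types, so the F1 was F g / f G.
The recombinant classes are F G and f g: 15 + 12 = 27.
Recombination frequency = 27/220 = 0.1227 ≈ 12.3%, i.e. 12.3 cM.

12.3 cM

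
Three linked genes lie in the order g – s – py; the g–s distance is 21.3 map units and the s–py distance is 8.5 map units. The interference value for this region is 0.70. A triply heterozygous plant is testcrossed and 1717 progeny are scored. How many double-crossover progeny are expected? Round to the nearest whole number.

Map distances give recombination frequencies of 0.213 and 0.085 for the two intervals.
With interference 0.70 (so coincidence = 0.30), expected double-crossover frequency = 0.213 × 0.085 × 0.30 = 0.00543.
Expected number = 0.00543 × 1717 = 9.33 ≈ 9.

9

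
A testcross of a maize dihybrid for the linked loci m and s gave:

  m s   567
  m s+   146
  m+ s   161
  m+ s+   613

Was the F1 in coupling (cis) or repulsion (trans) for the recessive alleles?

The two most frequent classes are m+ s+ (613) and m s (567); these are the parental (non-recombinant) types.
So the F1 carried m+ s+ on one chromosome and m s on the other — the recessive alleles are on the same chromosome (cis / coupling).

cis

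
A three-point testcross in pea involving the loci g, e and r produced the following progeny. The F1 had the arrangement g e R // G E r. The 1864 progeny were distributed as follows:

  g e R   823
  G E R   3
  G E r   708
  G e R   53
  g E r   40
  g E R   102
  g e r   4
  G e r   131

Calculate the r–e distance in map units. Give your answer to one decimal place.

12.9 map units

The two rarest classes, g e r and G E R, are the double crossovers. Comparing them with the parentals, only the r allele has switched, so r is the middle locus and the order is g – r – e.
Crossovers in the r–e interval produce the single-crossover classes g E R and G e r (102 + 131 = 233) plus the double crossovers (7).
RF(r–e) = (233 + 7) / 1864 = 240/1864 = 0.1288 → 12.9 map units.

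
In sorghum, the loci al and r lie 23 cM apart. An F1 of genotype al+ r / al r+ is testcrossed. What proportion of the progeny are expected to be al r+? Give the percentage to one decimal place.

A map distance of 23 cM corresponds to a recombination frequency of 0.230.
The F1 is al+ r / al r+, so al r+ is a parental gamete class with expected frequency (1 − r)/2 = 0.770/2 = 0.3850.
That is 0.3850 = 38.5% of the progeny.

38.5%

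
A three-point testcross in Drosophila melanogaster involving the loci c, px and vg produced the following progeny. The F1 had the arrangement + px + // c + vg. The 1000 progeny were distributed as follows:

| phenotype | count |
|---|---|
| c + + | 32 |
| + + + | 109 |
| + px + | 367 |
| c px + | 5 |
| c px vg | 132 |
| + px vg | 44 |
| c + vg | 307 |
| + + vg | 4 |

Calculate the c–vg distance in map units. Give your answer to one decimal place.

8.5 map units

The two rarest classes, c px + and + + vg, are the double crossovers. Comparing them with the parentals, only the c allele has switched, so c is the middle locus and the order is px – c – vg.
Crossovers in the c–vg interval produce the single-crossover classes + px vg and c + + (44 + 32 = 76) plus the double crossovers (9).
RF(c–vg) = (76 + 9) / 1000 = 85/1000 = 0.0850 → 8.5 map units.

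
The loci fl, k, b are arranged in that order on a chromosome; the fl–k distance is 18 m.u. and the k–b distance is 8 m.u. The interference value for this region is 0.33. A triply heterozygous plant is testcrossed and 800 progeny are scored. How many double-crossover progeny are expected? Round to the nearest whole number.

8

Map distances give recombination frequencies of 0.180 and 0.080 for the two intervals.
With interference 0.33 (so coincidence = 0.67), expected double-crossover frequency = 0.180 × 0.080 × 0.67 = 0.00965.
Expected number = 0.00965 × 800 = 7.72 ≈ 8.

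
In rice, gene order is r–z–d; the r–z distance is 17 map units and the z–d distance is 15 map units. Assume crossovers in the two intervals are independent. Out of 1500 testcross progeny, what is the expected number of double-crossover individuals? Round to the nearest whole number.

38

Map distances give recombination frequencies of 0.170 and 0.150 for the two intervals.
With no interference, expected double-crossover frequency = 0.170 × 0.150 = 0.02550.
Expected number = 0.02550 × 1500 = 38.25 ≈ 38.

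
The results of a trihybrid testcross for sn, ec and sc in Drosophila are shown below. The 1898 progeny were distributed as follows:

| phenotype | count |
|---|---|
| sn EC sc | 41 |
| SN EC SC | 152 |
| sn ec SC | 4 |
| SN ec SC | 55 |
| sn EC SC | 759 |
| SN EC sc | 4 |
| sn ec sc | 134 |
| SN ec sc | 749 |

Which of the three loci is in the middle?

ec

The two most frequent reciprocal classes, sn EC SC and SN ec sc, are the parental types, so the F1 was sn EC SC / SN ec sc.
The two rarest classes, sn ec SC and SN EC sc, are the double crossovers. Comparing them with the parentals, only the ec allele has switched, so ec is the middle locus and the order is sn – ec – sc.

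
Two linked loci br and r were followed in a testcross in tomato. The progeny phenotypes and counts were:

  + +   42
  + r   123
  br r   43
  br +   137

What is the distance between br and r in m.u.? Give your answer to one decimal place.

24.6 m.u.

The two most frequent classes, + r (123) and br + (137), are the parental types, so the F1 was + r / br +.
The recombinant classes are + + and br r: 42 + 43 = 85.
Recombination frequency = 85/345 = 0.2464 ≈ 24.6%, i.e. 24.6 m.u.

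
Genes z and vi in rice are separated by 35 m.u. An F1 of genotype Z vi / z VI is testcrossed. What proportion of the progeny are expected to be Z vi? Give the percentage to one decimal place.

32.5%

A map distance of 35 m.u. corresponds to a recombination frequency of 0.350.
The F1 is Z vi / z VI, so Z vi is a parental gamete class with expected frequency (1 − r)/2 = 0.650/2 = 0.3250.
That is 0.3250 = 32.5% of the progeny.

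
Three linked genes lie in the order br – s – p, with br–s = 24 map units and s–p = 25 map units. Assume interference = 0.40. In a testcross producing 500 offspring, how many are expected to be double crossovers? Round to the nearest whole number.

18

Map distances give recombination frequencies of 0.240 and 0.250 for the two intervals.
With interference 0.40 (so coincidence = 0.60), expected double-crossover frequency = 0.240 × 0.250 × 0.60 = 0.03600.
Expected number = 0.03600 × 500 = 18.00 ≈ 18.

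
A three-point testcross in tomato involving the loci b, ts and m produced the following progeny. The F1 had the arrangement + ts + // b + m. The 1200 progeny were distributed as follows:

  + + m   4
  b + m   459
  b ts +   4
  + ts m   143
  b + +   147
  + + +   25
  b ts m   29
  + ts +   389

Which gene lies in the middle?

b

The two rarest classes, b ts + and + + m, are the double crossovers. Comparing them with the parentals, only the b allele has switched, so b is the middle locus and the order is m – b – ts.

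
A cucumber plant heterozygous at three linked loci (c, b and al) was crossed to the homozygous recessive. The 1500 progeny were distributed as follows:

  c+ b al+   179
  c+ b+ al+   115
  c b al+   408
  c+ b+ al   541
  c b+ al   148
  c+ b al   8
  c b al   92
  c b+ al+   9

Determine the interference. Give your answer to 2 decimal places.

The two most frequent reciprocal classes, c+ b+ al and c b al+, are the parental types, so the F1 was c+ b+ al / c b al+.
The two rarest classes, c+ b al and c b+ al+, are the double crossovers. Comparing them with the parentals, only the b allele has switched, so b is the middle locus and the order is c – b – al.
c–b: (327 + 17)/1500 = 0.2293; b–al: (207 + 17)/1500 = 0.1493.
Expected DCO frequency = 0.2293 × 0.1493 ≈ 0.03423; observed = 17/1500 ≈ 0.01133.
Coefficient of coincidence = 0.01133/0.03423 ≈ 0.33; interference = 1 − 0.33 = 0.67.

0.67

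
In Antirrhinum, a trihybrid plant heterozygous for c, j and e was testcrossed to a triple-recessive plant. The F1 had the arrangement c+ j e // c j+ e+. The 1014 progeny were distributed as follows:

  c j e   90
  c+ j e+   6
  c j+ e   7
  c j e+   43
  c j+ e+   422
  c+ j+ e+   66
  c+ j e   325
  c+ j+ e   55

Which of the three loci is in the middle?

e

The two rarest classes, c+ j e+ and c j+ e, are the double crossovers. Comparing them with the parentals, only the e allele has switched, so e is the middle locus and the order is c – e – j.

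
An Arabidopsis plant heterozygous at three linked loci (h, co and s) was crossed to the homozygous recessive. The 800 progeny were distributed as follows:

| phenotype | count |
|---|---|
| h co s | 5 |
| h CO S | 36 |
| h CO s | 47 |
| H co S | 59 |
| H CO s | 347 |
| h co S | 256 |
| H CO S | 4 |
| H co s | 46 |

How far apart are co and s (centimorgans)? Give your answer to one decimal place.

11.4 centimorgans

The two most frequent reciprocal classes, H CO s and h co S, are the parental types, so the F1 was H CO s / h co S.
The two rarest classes, H CO S and h co s, are the double crossovers. Comparing them with the parentals, only the s allele has switched, so s is the middle locus and the order is h – s – co.
Crossovers in the s–co interval produce the single-crossover classes H co s and h CO S (46 + 36 = 82) plus the double crossovers (9).
RF(s–co) = (82 + 9) / 800 = 91/800 = 0.1138 → 11.4 centimorgans.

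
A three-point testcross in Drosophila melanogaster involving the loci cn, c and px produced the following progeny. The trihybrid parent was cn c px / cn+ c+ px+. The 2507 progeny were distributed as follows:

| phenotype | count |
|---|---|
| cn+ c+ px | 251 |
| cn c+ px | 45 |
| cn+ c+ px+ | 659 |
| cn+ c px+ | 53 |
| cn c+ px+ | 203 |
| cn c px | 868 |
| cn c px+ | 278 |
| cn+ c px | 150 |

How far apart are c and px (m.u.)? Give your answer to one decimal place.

25.0 m.u.

The two rarest classes, cn c+ px and cn+ c px+, are the double crossovers. Comparing them with the parentals, only the c allele has switched, so c is the middle locus and the order is px – c – cn.
Crossovers in the px–c interval produce the single-crossover classes cn c px+ and cn+ c+ px (278 + 251 = 529) plus the double crossovers (98).
RF(px–c) = (529 + 98) / 2507 = 627/2507 = 0.2501 → 25.0 m.u.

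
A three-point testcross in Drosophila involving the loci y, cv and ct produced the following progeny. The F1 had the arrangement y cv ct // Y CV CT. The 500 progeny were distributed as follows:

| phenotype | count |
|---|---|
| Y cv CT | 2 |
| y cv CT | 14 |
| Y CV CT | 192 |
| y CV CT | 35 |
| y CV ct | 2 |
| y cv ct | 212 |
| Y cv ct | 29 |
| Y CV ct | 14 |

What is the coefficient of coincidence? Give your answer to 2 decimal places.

The two rarest classes, y CV ct and Y cv CT, are the double crossovers. Comparing them with the parentals, only the cv allele has switched, so cv is the middle locus and the order is y – cv – ct.
y–cv: (64 + 4)/500 = 0.1360; cv–ct: (28 + 4)/500 = 0.0640.
Expected DCO frequency = 0.1360 × 0.0640 ≈ 0.00870; observed = 4/500 ≈ 0.00800.
Coefficient of coincidence = 0.00800/0.00870 ≈ 0.92.

0.92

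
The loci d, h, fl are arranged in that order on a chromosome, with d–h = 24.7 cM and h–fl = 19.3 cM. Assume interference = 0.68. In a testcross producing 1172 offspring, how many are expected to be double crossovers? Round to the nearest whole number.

18

Map distances give recombination frequencies of 0.247 and 0.193 for the two intervals.
With interference 0.68 (so coincidence = 0.32), expected double-crossover frequency = 0.247 × 0.193 × 0.32 = 0.01525.
Expected number = 0.01525 × 1172 = 17.88 ≈ 18.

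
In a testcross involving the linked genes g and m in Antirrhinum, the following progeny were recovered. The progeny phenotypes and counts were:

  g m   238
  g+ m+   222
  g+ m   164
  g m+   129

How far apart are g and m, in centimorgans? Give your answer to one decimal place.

The two most frequent classes, g+ m+ (222) and g m (238), are the parental types, so the F1 was g+ m+ / g m.
The recombinant classes are g+ m and g m+: 164 + 129 = 293.
Recombination frequency = 293/753 = 0.3891 ≈ 38.9%, i.e. 38.9 centimorgans.

38.9 centimorgans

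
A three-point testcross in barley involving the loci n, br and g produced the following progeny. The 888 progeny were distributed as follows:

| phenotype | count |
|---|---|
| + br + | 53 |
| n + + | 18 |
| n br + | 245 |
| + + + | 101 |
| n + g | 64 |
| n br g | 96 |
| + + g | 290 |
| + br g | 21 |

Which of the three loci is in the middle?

The two most frequent reciprocal classes, + + g and n br +, are the parental types, so the F1 was + + g / n br +.
The two rarest classes, + br g and n + +, are the double crossovers. Comparing them with the parentals, only the br allele has switched, so br is the middle locus and the order is n – br – g.

br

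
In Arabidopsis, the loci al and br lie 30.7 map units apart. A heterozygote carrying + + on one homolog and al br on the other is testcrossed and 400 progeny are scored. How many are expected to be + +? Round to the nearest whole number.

139

A map distance of 30.7 map units corresponds to a recombination frequency of 0.307.
The F1 is + + / al br, so + + is a parental gamete class with expected frequency (1 − r)/2 = 0.693/2 = 0.3465.
Expected number = 0.3465 × 400 = 138.60 ≈ 139.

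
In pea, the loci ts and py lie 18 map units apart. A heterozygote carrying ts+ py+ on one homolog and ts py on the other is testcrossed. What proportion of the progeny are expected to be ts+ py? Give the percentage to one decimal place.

9.0%

A map distance of 18 map units corresponds to a recombination frequency of 0.180.
The F1 is ts+ py+ / ts py, so ts+ py is a recombinant gamete class with expected frequency r/2 = 0.180/2 = 0.0900.
That is 0.0900 = 9.0% of the progeny.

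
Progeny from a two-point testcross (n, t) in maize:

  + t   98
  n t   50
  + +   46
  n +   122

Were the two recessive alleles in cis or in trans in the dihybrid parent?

The two most frequent classes are + t (98) and n + (122); these are the parental (non-recombinant) types.
So the F1 carried + t on one chromosome and n + on the other — the recessive alleles are on opposite chromosomes (trans / repulsion).

trans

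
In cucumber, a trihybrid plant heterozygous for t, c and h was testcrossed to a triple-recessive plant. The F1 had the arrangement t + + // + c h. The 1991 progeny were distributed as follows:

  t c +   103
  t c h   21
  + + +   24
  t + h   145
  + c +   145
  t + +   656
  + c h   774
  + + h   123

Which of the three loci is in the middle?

t

The two rarest classes, + + + and t c h, are the double crossovers. Comparing them with the parentals, only the t allele has switched, so t is the middle locus and the order is c – t – h.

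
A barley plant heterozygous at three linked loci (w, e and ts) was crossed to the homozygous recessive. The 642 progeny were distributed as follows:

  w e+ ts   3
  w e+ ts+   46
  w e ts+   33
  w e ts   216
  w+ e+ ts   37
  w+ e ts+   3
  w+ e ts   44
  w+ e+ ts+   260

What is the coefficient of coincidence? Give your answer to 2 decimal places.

0.53

The two most frequent reciprocal classes, w+ e+ ts+ and w e ts, are the parental types, so the F1 was w+ e+ ts+ / w e ts.
The two rarest classes, w+ e ts+ and w e+ ts, are the double crossovers. Comparing them with the parentals, only the e allele has switched, so e is the middle locus and the order is w – e – ts.
w–e: (90 + 6)/642 = 0.1495; e–ts: (70 + 6)/642 = 0.1184.
Expected DCO frequency = 0.1495 × 0.1184 ≈ 0.01770; observed = 6/642 ≈ 0.00935.
Coefficient of coincidence = 0.00935/0.01770 ≈ 0.53.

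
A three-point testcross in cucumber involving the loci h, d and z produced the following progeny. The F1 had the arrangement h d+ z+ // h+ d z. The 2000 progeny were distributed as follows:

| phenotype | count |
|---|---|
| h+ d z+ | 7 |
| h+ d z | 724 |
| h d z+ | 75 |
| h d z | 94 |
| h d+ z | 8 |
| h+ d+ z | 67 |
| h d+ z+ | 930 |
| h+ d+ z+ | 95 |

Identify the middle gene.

z

The two rarest classes, h d+ z and h+ d z+, are the double crossovers. Comparing them with the parentals, only the z allele has switched, so z is the middle locus and the order is d – z – h.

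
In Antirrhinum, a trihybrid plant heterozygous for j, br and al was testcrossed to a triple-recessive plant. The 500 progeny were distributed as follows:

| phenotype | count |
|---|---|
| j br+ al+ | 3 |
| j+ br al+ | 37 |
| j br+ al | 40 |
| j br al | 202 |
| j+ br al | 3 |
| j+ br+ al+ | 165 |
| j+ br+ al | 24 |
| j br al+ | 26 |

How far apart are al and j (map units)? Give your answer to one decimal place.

11.2 map units

The two most frequent reciprocal classes, j br al and j+ br+ al+, are the parental types, so the F1 was j br al / j+ br+ al+.
The two rarest classes, j+ br al and j br+ al+, are the double crossovers. Comparing them with the parentals, only the j allele has switched, so j is the middle locus and the order is al – j – br.
Crossovers in the al–j interval produce the single-crossover classes j br al+ and j+ br+ al (26 + 24 = 50) plus the double crossovers (6).
RF(al–j) = (50 + 6) / 500 = 56/500 = 0.1120 → 11.2 map units.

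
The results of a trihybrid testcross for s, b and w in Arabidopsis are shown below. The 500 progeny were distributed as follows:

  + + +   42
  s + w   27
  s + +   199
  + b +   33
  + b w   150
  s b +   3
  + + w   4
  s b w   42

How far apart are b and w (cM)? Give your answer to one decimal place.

The two most frequent reciprocal classes, + b w and s + +, are the parental types, so the F1 was + b w / s + +.
The two rarest classes, + + w and s b +, are the double crossovers. Comparing them with the parentals, only the b allele has switched, so b is the middle locus and the order is w – b – s.
Crossovers in the w–b interval produce the single-crossover classes + b + and s + w (33 + 27 = 60) plus the double crossovers (7).
RF(w–b) = (60 + 7) / 500 = 67/500 = 0.1340 → 13.4 cM.

13.4 cM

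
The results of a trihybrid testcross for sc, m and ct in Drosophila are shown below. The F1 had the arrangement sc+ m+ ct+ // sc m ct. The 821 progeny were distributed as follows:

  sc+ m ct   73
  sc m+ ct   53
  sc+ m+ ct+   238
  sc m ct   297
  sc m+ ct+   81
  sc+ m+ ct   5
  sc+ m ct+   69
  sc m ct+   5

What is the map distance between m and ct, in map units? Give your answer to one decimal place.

The two rarest classes, sc+ m+ ct and sc m ct+, are the double crossovers. Comparing them with the parentals, only the ct allele has switched, so ct is the middle locus and the order is sc – ct – m.
Crossovers in the ct–m interval produce the single-crossover classes sc+ m ct+ and sc m+ ct (69 + 53 = 122) plus the double crossovers (10).
RF(ct–m) = (122 + 10) / 821 = 132/821 = 0.1608 → 16.1 map units.

16.1 map units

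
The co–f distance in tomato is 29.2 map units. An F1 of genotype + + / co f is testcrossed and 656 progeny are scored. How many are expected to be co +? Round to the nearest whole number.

A map distance of 29.2 map units corresponds to a recombination frequency of 0.292.
The F1 is + + / co f, so co + is a recombinant gamete class with expected frequency r/2 = 0.292/2 = 0.1460.
Expected number = 0.1460 × 656 = 95.78 ≈ 96.

96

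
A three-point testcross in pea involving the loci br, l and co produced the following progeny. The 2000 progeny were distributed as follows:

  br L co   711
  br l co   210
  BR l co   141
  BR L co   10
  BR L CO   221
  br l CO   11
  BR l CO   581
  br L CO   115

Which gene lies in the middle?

br

The two most frequent reciprocal classes, BR l CO and br L co, are the parental types, so the F1 was BR l CO / br L co.
The two rarest classes, br l CO and BR L co, are the double crossovers. Comparing them with the parentals, only the br allele has switched, so br is the middle locus and the order is l – br – co.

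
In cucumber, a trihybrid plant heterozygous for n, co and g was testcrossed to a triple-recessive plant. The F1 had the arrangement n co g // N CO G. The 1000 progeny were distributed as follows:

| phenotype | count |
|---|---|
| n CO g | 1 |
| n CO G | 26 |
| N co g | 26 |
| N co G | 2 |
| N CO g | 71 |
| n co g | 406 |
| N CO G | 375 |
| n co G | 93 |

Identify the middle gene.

co

The two rarest classes, n CO g and N co G, are the double crossovers. Comparing them with the parentals, only the co allele has switched, so co is the middle locus and the order is g – co – n.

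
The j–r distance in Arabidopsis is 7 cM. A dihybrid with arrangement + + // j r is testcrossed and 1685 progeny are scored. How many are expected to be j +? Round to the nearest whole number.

A map distance of 7 cM corresponds to a recombination frequency of 0.070.
The F1 is + + / j r, so j + is a recombinant gamete class with expected frequency r/2 = 0.070/2 = 0.0350.
Expected number = 0.0350 × 1685 = 58.98 ≈ 59.

59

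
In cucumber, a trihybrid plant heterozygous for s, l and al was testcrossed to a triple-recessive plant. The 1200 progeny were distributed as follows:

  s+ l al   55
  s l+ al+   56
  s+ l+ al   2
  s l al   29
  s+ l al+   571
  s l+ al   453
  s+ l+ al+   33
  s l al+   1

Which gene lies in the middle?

The two most frequent reciprocal classes, s l+ al and s+ l al+, are the parental types, so the F1 was s l+ al / s+ l al+.
The two rarest classes, s+ l+ al and s l al+, are the double crossovers. Comparing them with the parentals, only the s allele has switched, so s is the middle locus and the order is l – s – al.

s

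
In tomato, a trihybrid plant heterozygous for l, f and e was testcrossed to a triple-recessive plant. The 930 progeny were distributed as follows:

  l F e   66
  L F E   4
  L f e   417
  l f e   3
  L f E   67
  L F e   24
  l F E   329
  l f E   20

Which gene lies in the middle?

The two most frequent reciprocal classes, l F E and L f e, are the parental types, so the F1 was l F E / L f e.
The two rarest classes, L F E and l f e, are the double crossovers. Comparing them with the parentals, only the l allele has switched, so l is the middle locus and the order is e – l – f.

l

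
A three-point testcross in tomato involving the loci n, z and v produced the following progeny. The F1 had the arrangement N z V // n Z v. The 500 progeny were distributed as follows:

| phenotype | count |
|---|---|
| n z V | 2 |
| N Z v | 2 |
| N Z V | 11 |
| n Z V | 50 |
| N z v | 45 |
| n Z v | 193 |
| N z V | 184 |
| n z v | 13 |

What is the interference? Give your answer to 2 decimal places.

The two rarest classes, n z V and N Z v, are the double crossovers. Comparing them with the parentals, only the n allele has switched, so n is the middle locus and the order is z – n – v.
z–n: (24 + 4)/500 = 0.0560; n–v: (95 + 4)/500 = 0.1980.
Expected DCO frequency = 0.0560 × 0.1980 ≈ 0.01109; observed = 4/500 ≈ 0.00800.
Coefficient of coincidence = 0.00800/0.01109 ≈ 0.72; interference = 1 − 0.72 = 0.28.

0.28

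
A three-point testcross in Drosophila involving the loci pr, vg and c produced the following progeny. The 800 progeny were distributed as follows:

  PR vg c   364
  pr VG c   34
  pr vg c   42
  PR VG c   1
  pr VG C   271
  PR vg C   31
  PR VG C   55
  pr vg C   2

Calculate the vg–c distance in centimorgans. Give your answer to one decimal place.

The two most frequent reciprocal classes, PR vg c and pr VG C, are the parental types, so the F1 was PR vg c / pr VG C.
The two rarest classes, PR VG c and pr vg C, are the double crossovers. Comparing them with the parentals, only the vg allele has switched, so vg is the middle locus and the order is c – vg – pr.
Crossovers in the c–vg interval produce the single-crossover classes PR vg C and pr VG c (31 + 34 = 65) plus the double crossovers (3).
RF(c–vg) = (65 + 3) / 800 = 68/800 = 0.0850 → 8.5 centimorgans.

8.5 centimorgans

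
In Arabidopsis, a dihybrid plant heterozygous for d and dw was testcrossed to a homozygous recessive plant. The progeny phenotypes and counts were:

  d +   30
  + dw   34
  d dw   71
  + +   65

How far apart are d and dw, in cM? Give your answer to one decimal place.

32.0 cM

The two most frequent classes, + + (65) and d dw (71), are the parental types, so the F1 was + + / d dw.
The recombinant classes are + dw and d +: 34 + 30 = 64.
Recombination frequency = 64/200 = 0.3200 ≈ 32.0%, i.e. 32.0 cM.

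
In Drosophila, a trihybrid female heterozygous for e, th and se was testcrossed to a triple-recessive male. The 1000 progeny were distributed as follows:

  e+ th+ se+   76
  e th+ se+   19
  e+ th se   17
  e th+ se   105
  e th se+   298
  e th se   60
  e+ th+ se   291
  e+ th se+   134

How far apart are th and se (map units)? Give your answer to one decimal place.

17.2 map units

The two most frequent reciprocal classes, e+ th+ se and e th se+, are the parental types, so the F1 was e+ th+ se / e th se+.
The two rarest classes, e+ th se and e th+ se+, are the double crossovers. Comparing them with the parentals, only the th allele has switched, so th is the middle locus and the order is se – th – e.
Crossovers in the se–th interval produce the single-crossover classes e+ th+ se+ and e th se (76 + 60 = 136) plus the double crossovers (36).
RF(se–th) = (136 + 36) / 1000 = 172/1000 = 0.1720 → 17.2 map units.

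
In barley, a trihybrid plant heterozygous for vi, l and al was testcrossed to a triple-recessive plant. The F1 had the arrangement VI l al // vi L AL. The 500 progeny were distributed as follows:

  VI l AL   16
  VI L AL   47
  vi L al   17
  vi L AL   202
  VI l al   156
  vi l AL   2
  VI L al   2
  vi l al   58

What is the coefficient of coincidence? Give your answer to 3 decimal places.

0.496

The two rarest classes, VI L al and vi l AL, are the double crossovers. Comparing them with the parentals, only the l allele has switched, so l is the middle locus and the order is al – l – vi.
al–l: (33 + 4)/500 = 0.0740; l–vi: (105 + 4)/500 = 0.2180.
Expected DCO frequency = 0.0740 × 0.2180 ≈ 0.01613; observed = 4/500 ≈ 0.00800.
Coefficient of coincidence = 0.00800/0.01613 ≈ 0.496.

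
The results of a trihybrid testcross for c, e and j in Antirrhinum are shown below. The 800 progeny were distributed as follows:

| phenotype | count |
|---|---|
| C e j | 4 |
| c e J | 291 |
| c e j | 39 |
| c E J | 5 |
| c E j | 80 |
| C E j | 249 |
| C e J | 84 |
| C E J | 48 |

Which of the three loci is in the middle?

The two most frequent reciprocal classes, C E j and c e J, are the parental types, so the F1 was C E j / c e J.
The two rarest classes, C e j and c E J, are the double crossovers. Comparing them with the parentals, only the e allele has switched, so e is the middle locus and the order is j – e – c.

e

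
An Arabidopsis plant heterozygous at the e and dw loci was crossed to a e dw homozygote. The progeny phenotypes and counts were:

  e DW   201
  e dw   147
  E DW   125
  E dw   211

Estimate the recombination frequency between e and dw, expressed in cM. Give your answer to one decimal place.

39.8 cM

The two most frequent classes, E dw (211) and e DW (201), are the parental types, so the F1 was E dw / e DW.
The recombinant classes are E DW and e dw: 125 + 147 = 272.
Recombination frequency = 272/684 = 0.3977 ≈ 39.8%, i.e. 39.8 cM.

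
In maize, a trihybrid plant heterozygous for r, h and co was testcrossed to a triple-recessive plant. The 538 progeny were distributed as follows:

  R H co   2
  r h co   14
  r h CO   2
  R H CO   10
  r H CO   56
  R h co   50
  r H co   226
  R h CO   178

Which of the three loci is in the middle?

The two most frequent reciprocal classes, R h CO and r H co, are the parental types, so the F1 was R h CO / r H co.
The two rarest classes, r h CO and R H co, are the double crossovers. Comparing them with the parentals, only the r allele has switched, so r is the middle locus and the order is h – r – co.

r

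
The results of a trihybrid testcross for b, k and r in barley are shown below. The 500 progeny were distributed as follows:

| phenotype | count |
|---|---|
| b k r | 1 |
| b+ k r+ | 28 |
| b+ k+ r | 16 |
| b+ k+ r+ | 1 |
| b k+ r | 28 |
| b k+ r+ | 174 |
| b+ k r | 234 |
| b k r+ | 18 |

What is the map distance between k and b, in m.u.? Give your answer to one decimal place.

7.2 m.u.

The two most frequent reciprocal classes, b k+ r+ and b+ k r, are the parental types, so the F1 was b k+ r+ / b+ k r.
The two rarest classes, b+ k+ r+ and b k r, are the double crossovers. Comparing them with the parentals, only the b allele has switched, so b is the middle locus and the order is r – b – k.
Crossovers in the b–k interval produce the single-crossover classes b k r+ and b+ k+ r (18 + 16 = 34) plus the double crossovers (2).
RF(b–k) = (34 + 2) / 500 = 36/500 = 0.0720 → 7.2 m.u.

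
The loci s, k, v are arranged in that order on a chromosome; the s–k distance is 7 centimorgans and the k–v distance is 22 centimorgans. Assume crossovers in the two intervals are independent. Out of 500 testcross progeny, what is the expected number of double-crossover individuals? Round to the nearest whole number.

8

Map distances give recombination frequencies of 0.070 and 0.220 for the two intervals.
With no interference, expected double-crossover frequency = 0.070 × 0.220 = 0.01540.
Expected number = 0.01540 × 500 = 7.70 ≈ 8.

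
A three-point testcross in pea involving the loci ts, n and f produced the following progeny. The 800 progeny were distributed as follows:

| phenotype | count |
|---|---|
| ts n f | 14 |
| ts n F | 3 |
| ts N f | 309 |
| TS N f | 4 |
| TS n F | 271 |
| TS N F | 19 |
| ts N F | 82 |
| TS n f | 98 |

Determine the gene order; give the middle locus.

The two most frequent reciprocal classes, ts N f and TS n F, are the parental types, so the F1 was ts N f / TS n F.
The two rarest classes, TS N f and ts n F, are the double crossovers. Comparing them with the parentals, only the ts allele has switched, so ts is the middle locus and the order is n – ts – f.

ts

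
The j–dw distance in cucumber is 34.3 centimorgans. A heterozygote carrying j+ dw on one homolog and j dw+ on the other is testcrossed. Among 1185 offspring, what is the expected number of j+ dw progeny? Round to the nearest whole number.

389

A map distance of 34.3 centimorgans corresponds to a recombination frequency of 0.343.
The F1 is j+ dw / j dw+, so j+ dw is a parental gamete class with expected frequency (1 − r)/2 = 0.657/2 = 0.3285.
Expected number = 0.3285 × 1185 = 389.27 ≈ 389.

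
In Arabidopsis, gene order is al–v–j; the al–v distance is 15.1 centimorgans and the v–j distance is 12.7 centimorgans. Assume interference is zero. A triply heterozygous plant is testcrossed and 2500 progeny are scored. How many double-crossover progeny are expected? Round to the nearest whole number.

Map distances give recombination frequencies of 0.151 and 0.127 for the two intervals.
With no interference, expected double-crossover frequency = 0.151 × 0.127 = 0.01918.
Expected number = 0.01918 × 2500 = 47.94 ≈ 48.

48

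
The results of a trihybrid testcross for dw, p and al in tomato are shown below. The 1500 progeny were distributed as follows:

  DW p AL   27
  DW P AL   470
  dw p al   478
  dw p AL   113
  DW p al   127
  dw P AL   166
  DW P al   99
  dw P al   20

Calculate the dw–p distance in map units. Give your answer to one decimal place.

The two most frequent reciprocal classes, DW P AL and dw p al, are the parental types, so the F1 was DW P AL / dw p al.
The two rarest classes, DW p AL and dw P al, are the double crossovers. Comparing them with the parentals, only the p allele has switched, so p is the middle locus and the order is dw – p – al.
Crossovers in the dw–p interval produce the single-crossover classes dw P AL and DW p al (166 + 127 = 293) plus the double crossovers (47).
RF(dw–p) = (293 + 47) / 1500 = 340/1500 = 0.2267 → 22.7 map units.

22.7 map units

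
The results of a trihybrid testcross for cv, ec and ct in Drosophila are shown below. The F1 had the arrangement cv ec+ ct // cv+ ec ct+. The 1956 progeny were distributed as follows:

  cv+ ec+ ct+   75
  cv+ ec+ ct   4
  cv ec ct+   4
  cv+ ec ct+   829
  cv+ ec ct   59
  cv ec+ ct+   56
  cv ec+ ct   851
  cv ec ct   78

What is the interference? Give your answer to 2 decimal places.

The two rarest classes, cv+ ec+ ct and cv ec ct+, are the double crossovers. Comparing them with the parentals, only the cv allele has switched, so cv is the middle locus and the order is ct – cv – ec.
ct–cv: (115 + 8)/1956 = 0.0629; cv–ec: (153 + 8)/1956 = 0.0823.
Expected DCO frequency = 0.0629 × 0.0823 ≈ 0.00518; observed = 8/1956 ≈ 0.00409.
Coefficient of coincidence = 0.00409/0.00518 ≈ 0.79; interference = 1 − 0.79 = 0.21.

0.21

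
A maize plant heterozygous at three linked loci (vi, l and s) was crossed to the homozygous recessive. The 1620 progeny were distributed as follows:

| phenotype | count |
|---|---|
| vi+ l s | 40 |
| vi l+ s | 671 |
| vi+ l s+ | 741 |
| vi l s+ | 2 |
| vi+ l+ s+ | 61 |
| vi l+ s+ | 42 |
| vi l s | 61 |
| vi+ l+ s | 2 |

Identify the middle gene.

The two most frequent reciprocal classes, vi+ l s+ and vi l+ s, are the parental types, so the F1 was vi+ l s+ / vi l+ s.
The two rarest classes, vi l s+ and vi+ l+ s, are the double crossovers. Comparing them with the parentals, only the vi allele has switched, so vi is the middle locus and the order is l – vi – s.

vi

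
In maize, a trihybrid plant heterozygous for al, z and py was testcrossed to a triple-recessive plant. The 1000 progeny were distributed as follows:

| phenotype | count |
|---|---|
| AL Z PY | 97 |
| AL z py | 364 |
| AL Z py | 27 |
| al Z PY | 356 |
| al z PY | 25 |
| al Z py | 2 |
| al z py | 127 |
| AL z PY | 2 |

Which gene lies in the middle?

The two most frequent reciprocal classes, AL z py and al Z PY, are the parental types, so the F1 was AL z py / al Z PY.
The two rarest classes, AL z PY and al Z py, are the double crossovers. Comparing them with the parentals, only the py allele has switched, so py is the middle locus and the order is al – py – z.

py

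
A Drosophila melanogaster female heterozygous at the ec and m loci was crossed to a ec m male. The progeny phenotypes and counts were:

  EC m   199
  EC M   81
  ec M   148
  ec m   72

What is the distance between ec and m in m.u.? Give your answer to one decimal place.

The two most frequent classes, EC m (199) and ec M (148), are the parental types, so the F1 was EC m / ec M.
The recombinant classes are EC M and ec m: 81 + 72 = 153.
Recombination frequency = 153/500 = 0.3060 ≈ 30.6%, i.e. 30.6 m.u.

30.6 m.u.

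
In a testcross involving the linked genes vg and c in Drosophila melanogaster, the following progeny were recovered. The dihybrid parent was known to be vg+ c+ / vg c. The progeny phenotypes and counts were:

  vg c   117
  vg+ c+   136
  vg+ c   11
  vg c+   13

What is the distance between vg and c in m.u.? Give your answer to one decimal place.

The recombinant classes are vg+ c and vg c+: 11 + 13 = 24.
Recombination frequency = 24/277 = 0.0866 ≈ 8.7%, i.e. 8.7 m.u.

8.7 m.u.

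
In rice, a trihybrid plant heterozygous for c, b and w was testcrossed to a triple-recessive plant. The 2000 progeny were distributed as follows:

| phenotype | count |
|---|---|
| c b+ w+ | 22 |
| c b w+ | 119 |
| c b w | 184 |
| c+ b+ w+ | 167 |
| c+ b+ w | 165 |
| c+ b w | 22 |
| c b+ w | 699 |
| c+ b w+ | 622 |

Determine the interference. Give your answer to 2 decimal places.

0.32

The two most frequent reciprocal classes, c b+ w and c+ b w+, are the parental types, so the F1 was c b+ w / c+ b w+.
The two rarest classes, c b+ w+ and c+ b w, are the double crossovers. Comparing them with the parentals, only the w allele has switched, so w is the middle locus and the order is b – w – c.
b–w: (351 + 44)/2000 = 0.1975; w–c: (284 + 44)/2000 = 0.1640.
Expected DCO frequency = 0.1975 × 0.1640 ≈ 0.03239; observed = 44/2000 ≈ 0.02200.
Coefficient of coincidence = 0.02200/0.03239 ≈ 0.68; interference = 1 − 0.68 = 0.32.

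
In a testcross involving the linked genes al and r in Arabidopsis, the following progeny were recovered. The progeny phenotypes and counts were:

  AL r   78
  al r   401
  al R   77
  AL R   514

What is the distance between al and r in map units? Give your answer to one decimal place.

14.5 map units

The two most frequent classes, AL R (514) and al r (401), are the parental types, so the F1 was AL R / al r.
The recombinant classes are AL r and al R: 78 + 77 = 155.
Recombination frequency = 155/1070 = 0.1449 ≈ 14.5%, i.e. 14.5 map units.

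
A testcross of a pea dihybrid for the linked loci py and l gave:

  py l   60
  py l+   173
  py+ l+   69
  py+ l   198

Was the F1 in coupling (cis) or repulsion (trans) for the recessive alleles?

The two most frequent classes are py+ l (198) and py l+ (173); these are the parental (non-recombinant) types.
So the F1 carried py+ l on one chromosome and py l+ on the other — the recessive alleles are on opposite chromosomes (trans / repulsion).

trans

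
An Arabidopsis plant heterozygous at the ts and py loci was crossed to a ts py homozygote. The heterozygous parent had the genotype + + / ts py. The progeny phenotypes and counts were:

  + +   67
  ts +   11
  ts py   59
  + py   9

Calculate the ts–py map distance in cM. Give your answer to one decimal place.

13.7 cM

The recombinant classes are + py and ts +: 9 + 11 = 20.
Recombination frequency = 20/146 = 0.1370 ≈ 13.7%, i.e. 13.7 cM.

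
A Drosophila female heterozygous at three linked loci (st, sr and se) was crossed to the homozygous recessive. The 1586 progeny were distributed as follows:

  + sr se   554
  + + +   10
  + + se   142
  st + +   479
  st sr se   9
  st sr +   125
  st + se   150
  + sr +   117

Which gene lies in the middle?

st

The two most frequent reciprocal classes, + sr se and st + +, are the parental types, so the F1 was + sr se / st + +.
The two rarest classes, st sr se and + + +, are the double crossovers. Comparing them with the parentals, only the st allele has switched, so st is the middle locus and the order is sr – st – se.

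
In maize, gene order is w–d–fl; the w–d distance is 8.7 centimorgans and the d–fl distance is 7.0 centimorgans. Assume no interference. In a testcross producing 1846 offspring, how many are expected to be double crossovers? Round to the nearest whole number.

Map distances give recombination frequencies of 0.087 and 0.070 for the two intervals.
With no interference, expected double-crossover frequency = 0.087 × 0.070 = 0.00609.
Expected number = 0.00609 × 1846 = 11.24 ≈ 11.

11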